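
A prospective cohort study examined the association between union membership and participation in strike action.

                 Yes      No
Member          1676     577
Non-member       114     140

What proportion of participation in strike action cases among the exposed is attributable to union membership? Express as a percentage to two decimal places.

39.67

Cells: a = 1676, b = 577, c = 114, d = 140.
Risk in exposed = 1676/2253 = 0.74390; risk in unexposed = 114/254 = 0.44882.
RR = 0.74390/0.44882 = 1.65745
AR% = (RR − 1)/RR × 100 = (1.65745 − 1)/1.65745 × 100 = 39.6665%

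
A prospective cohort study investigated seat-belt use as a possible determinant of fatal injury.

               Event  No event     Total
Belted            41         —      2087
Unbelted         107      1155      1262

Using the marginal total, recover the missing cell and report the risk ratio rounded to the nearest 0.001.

0.232

The missing cell is in the exposed row: 2087 − 41 = 2046.
So a = 41, b = 2046, c = 107, d = 1155.
RR = [a/(a+b)] / [c/(c+d)] = (41/2087) / (107/1262) = 0.01965/0.08479 = 0.23171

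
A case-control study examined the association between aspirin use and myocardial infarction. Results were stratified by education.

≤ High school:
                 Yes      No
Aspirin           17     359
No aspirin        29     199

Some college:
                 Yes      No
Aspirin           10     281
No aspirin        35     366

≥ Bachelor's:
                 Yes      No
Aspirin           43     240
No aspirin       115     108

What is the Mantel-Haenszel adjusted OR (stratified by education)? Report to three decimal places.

OR_MH = Σ(aᵢdᵢ/nᵢ) / Σ(bᵢcᵢ/nᵢ), where nᵢ is the stratum total.
Stratum 1 (≤ High school): n = 604; a·d/n = 17·199/604 = 5.6010; b·c/n = 359·29/604 = 17.2368
Stratum 2 (Some college): n = 692; a·d/n = 10·366/692 = 5.2890; b·c/n = 281·35/692 = 14.2124
Stratum 3 (≥ Bachelor's): n = 506; a·d/n = 43·108/506 = 9.1779; b·c/n = 240·115/506 = 54.5455
OR_MH = (5.6010 + 5.2890 + 9.1779) / (17.2368 + 14.2124 + 54.5455) = 20.0679 / 85.9946 = 0.23336

0.233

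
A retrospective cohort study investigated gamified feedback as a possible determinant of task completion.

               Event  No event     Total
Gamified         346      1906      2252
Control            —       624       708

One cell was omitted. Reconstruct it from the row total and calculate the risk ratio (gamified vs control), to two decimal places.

1.29

The missing cell is in the unexposed row: 708 − 624 = 84.
So a = 346, b = 1906, c = 84, d = 624.
RR = [a/(a+b)] / [c/(c+d)] = (346/2252) / (84/708) = 0.15364/0.11864 = 1.29498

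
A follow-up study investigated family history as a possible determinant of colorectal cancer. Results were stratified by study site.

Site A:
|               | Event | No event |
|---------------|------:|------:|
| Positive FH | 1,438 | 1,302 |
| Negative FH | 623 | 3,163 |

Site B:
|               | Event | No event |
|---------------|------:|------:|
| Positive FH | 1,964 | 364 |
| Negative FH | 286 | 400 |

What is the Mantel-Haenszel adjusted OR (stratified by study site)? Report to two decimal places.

6.03

OR_MH = Σ(aᵢdᵢ/nᵢ) / Σ(bᵢcᵢ/nᵢ), where nᵢ is the stratum total.
Stratum 1 (Site A): n = 6526; a·d/n = 1438·3163/6526 = 696.9651; b·c/n = 1302·623/6526 = 124.2945
Stratum 2 (Site B): n = 3014; a·d/n = 1964·400/3014 = 260.6503; b·c/n = 364·286/3014 = 34.5401
OR_MH = (696.9651 + 260.6503) / (124.2945 + 34.5401) = 957.6154 / 158.8347 = 6.02901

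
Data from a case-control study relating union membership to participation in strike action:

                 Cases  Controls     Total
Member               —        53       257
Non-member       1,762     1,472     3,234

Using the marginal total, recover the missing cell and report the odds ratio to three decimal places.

The missing cell is in the exposed row: 257 − 53 = 204.
So a = 204, b = 53, c = 1762, d = 1472.
OR = (a·d)/(b·c) = (204 × 1472) / (53 × 1762) = 300288 / 93386 = 3.21556

3.216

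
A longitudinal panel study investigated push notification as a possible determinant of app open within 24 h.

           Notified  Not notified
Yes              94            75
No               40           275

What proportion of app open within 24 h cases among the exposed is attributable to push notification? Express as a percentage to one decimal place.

69.5

Reading the table with exposure as columns: a = 94 (Notified, case), b = 40 (Notified, non-case), c = 75 (Not notified, case), d = 275.
Risk in exposed = 94/134 = 0.70149; risk in unexposed = 75/350 = 0.21429.
RR = 0.70149/0.21429 = 3.27363
AR% = (RR − 1)/RR × 100 = (3.27363 − 1)/3.27363 × 100 = 69.4529%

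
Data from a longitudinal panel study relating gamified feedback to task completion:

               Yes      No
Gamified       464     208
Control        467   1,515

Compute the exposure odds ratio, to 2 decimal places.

7.24

Cells: a = 464, b = 208, c = 467, d = 1515.
OR = (a·d)/(b·c) = (464 × 1515) / (208 × 467) = 702960 / 97136 = 7.23686
The odds of task completion are about 7.24 times as high in the gamified group.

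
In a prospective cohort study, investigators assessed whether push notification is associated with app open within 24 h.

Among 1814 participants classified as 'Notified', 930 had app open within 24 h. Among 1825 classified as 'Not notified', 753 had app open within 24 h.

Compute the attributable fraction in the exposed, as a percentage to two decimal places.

19.52

From the description: a = 930, b = 884, c = 753, d = 1072.
Risk in exposed = 930/1814 = 0.51268; risk in unexposed = 753/1825 = 0.41260.
RR = 0.51268/0.41260 = 1.24255
AR% = (RR − 1)/RR × 100 = (1.24255 − 1)/1.24255 × 100 = 19.5203%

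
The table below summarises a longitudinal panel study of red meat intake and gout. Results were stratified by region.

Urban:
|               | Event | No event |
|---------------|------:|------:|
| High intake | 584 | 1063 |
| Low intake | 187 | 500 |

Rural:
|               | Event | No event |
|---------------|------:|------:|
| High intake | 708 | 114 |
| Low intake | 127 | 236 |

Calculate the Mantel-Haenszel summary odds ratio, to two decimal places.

OR_MH = Σ(aᵢdᵢ/nᵢ) / Σ(bᵢcᵢ/nᵢ), where nᵢ is the stratum total.
Stratum 1 (Urban): n = 2334; a·d/n = 584·500/2334 = 125.1071; b·c/n = 1063·187/2334 = 85.1675
Stratum 2 (Rural): n = 1185; a·d/n = 708·236/1185 = 141.0025; b·c/n = 114·127/1185 = 12.2177
OR_MH = (125.1071 + 141.0025) / (85.1675 + 12.2177) = 266.1096 / 97.3852 = 2.73255

2.73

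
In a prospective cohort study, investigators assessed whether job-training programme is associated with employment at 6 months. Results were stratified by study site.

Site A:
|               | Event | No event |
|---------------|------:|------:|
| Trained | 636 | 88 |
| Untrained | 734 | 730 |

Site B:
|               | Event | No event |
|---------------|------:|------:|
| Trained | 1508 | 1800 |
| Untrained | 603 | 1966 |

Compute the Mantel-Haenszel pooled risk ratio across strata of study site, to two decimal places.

RR_MH = Σ(aᵢ·n₀ᵢ/nᵢ) / Σ(cᵢ·n₁ᵢ/nᵢ), with n₁ᵢ = aᵢ+bᵢ (exposed), n₀ᵢ = cᵢ+dᵢ (unexposed), nᵢ = n₁ᵢ+n₀ᵢ.
Stratum 1 (Site A): n₁ = 724, n₀ = 1464, n = 2188; a·n₀/n = 636·1464/2188 = 425.5503; c·n₁/n = 734·724/2188 = 242.8775
Stratum 2 (Site B): n₁ = 3308, n₀ = 2569, n = 5877; a·n₀/n = 1508·2569/5877 = 659.1887; c·n₁/n = 603·3308/5877 = 339.4119
RR_MH = (425.5503 + 659.1887) / (242.8775 + 339.4119) = 1084.7390 / 582.2895 = 1.86289

1.86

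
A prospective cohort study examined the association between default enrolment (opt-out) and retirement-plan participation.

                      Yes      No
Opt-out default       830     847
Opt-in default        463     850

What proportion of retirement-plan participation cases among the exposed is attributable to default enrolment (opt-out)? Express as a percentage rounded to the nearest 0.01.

28.75

Cells: a = 830, b = 847, c = 463, d = 850.
Risk in exposed = 830/1677 = 0.49493; risk in unexposed = 463/1313 = 0.35263.
RR = 0.49493/0.35263 = 1.40355
AR% = (RR − 1)/RR × 100 = (1.40355 − 1)/1.40355 × 100 = 28.7522%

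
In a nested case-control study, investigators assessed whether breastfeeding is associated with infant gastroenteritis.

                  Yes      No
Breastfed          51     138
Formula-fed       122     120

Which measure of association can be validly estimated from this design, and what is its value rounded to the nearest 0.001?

0.364

Cells: a = 51, b = 138, c = 122, d = 120.
This is a nested case-control study: participants were sampled on outcome status, so risks in the source population cannot be estimated directly — relative risk is not valid here. The odds ratio is the appropriate measure.
OR = (a·d)/(b·c) = (51 × 120) / (138 × 122) = 6120 / 16836 = 0.36351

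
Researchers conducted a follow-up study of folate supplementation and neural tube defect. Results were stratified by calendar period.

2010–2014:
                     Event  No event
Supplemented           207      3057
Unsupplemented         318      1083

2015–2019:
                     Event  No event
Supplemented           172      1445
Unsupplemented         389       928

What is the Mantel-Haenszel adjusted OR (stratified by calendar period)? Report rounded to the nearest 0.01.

0.26

OR_MH = Σ(aᵢdᵢ/nᵢ) / Σ(bᵢcᵢ/nᵢ), where nᵢ is the stratum total.
Stratum 1 (2010–2014): n = 4665; a·d/n = 207·1083/4665 = 48.0559; b·c/n = 3057·318/4665 = 208.3871
Stratum 2 (2015–2019): n = 2934; a·d/n = 172·928/2934 = 54.4022; b·c/n = 1445·389/2934 = 191.5832
OR_MH = (48.0559 + 54.4022) / (208.3871 + 191.5832) = 102.4581 / 399.9703 = 0.25616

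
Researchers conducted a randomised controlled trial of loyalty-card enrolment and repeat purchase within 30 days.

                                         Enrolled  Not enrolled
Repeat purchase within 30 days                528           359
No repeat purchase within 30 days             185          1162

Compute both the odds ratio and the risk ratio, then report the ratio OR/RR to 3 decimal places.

Reading the table with exposure as columns: a = 528 (Enrolled, case), b = 185 (Enrolled, non-case), c = 359 (Not enrolled, case), d = 1162.
OR = (528·1162)/(185·359) = 613536/66415 = 9.23791
Risk in exposed = 528/713 = 0.74053; risk in unexposed = 359/1521 = 0.23603; RR = 3.13747
OR/RR = 9.23791 / 3.13747 = 2.94439
The outcome is not rare, so the OR lies further from 1 than the RR.

2.944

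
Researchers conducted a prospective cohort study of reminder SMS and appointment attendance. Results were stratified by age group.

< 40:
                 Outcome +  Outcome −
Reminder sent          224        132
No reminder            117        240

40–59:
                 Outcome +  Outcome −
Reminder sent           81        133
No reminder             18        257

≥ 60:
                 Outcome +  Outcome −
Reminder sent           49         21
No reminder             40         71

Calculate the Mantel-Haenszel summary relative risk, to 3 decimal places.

2.296

RR_MH = Σ(aᵢ·n₀ᵢ/nᵢ) / Σ(cᵢ·n₁ᵢ/nᵢ), with n₁ᵢ = aᵢ+bᵢ (exposed), n₀ᵢ = cᵢ+dᵢ (unexposed), nᵢ = n₁ᵢ+n₀ᵢ.
Stratum 1 (< 40): n₁ = 356, n₀ = 357, n = 713; a·n₀/n = 224·357/713 = 112.1571; c·n₁/n = 117·356/713 = 58.4180
Stratum 2 (40–59): n₁ = 214, n₀ = 275, n = 489; a·n₀/n = 81·275/489 = 45.5521; c·n₁/n = 18·214/489 = 7.8773
Stratum 3 (≥ 60): n₁ = 70, n₀ = 111, n = 181; a·n₀/n = 49·111/181 = 30.0497; c·n₁/n = 40·70/181 = 15.4696
RR_MH = (112.1571 + 45.5521 + 30.0497) / (58.4180 + 7.8773 + 15.4696) = 187.7590 / 81.7649 = 2.29633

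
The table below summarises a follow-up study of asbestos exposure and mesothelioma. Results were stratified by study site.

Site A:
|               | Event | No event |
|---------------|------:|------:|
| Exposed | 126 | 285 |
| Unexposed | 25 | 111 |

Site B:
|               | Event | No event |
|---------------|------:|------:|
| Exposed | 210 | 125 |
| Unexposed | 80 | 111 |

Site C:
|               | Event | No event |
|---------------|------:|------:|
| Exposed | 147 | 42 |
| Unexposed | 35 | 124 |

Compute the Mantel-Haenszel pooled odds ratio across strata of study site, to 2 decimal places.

3.37

OR_MH = Σ(aᵢdᵢ/nᵢ) / Σ(bᵢcᵢ/nᵢ), where nᵢ is the stratum total.
Stratum 1 (Site A): n = 547; a·d/n = 126·111/547 = 25.5686; b·c/n = 285·25/547 = 13.0256
Stratum 2 (Site B): n = 526; a·d/n = 210·111/526 = 44.3156; b·c/n = 125·80/526 = 19.0114
Stratum 3 (Site C): n = 348; a·d/n = 147·124/348 = 52.3793; b·c/n = 42·35/348 = 4.2241
OR_MH = (25.5686 + 44.3156 + 52.3793) / (13.0256 + 19.0114 + 4.2241) = 122.2635 / 36.2611 = 3.37175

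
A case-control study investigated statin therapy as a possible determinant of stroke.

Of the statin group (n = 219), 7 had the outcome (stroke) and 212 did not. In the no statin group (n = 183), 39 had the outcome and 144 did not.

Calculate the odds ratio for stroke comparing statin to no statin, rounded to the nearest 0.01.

From the description: a = 7, b = 212, c = 39, d = 144.
OR = (a·d)/(b·c) = (7 × 144) / (212 × 39) = 1008 / 8268 = 0.12192
Exposure is associated with lower odds of stroke (OR = 0.12 < 1).

0.12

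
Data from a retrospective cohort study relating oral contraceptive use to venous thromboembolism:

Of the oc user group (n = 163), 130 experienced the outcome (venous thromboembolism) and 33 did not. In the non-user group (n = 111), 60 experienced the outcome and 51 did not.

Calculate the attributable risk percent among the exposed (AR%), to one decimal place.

32.2

From the description: a = 130, b = 33, c = 60, d = 51.
Risk in exposed = 130/163 = 0.79755; risk in unexposed = 60/111 = 0.54054.
RR = 0.79755/0.54054 = 1.47546
AR% = (RR − 1)/RR × 100 = (1.47546 − 1)/1.47546 × 100 = 32.2245%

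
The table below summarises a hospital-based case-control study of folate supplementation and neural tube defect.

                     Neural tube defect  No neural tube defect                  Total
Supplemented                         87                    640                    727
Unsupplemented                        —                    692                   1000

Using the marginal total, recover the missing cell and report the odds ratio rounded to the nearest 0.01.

The missing cell is in the unexposed row: 1000 − 692 = 308.
So a = 87, b = 640, c = 308, d = 692.
OR = (a·d)/(b·c) = (87 × 692) / (640 × 308) = 60204 / 197120 = 0.30542

0.31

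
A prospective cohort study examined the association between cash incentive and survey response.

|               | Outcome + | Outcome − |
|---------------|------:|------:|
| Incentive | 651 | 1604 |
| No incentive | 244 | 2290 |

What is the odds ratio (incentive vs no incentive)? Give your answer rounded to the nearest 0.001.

Cells: a = 651, b = 1604, c = 244, d = 2290.
OR = (a·d)/(b·c) = (651 × 2290) / (1604 × 244) = 1490790 / 391376 = 3.80910
The odds of survey response are about 3.81 times as high in the incentive group.

3.809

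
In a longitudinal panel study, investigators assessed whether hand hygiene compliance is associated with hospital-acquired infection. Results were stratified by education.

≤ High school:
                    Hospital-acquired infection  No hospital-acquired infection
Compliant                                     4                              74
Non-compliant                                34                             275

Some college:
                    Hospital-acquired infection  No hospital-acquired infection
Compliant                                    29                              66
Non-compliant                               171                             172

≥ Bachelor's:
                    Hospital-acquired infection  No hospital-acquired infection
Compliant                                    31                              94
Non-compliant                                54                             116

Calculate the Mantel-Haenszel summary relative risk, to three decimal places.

0.655

RR_MH = Σ(aᵢ·n₀ᵢ/nᵢ) / Σ(cᵢ·n₁ᵢ/nᵢ), with n₁ᵢ = aᵢ+bᵢ (exposed), n₀ᵢ = cᵢ+dᵢ (unexposed), nᵢ = n₁ᵢ+n₀ᵢ.
Stratum 1 (≤ High school): n₁ = 78, n₀ = 309, n = 387; a·n₀/n = 4·309/387 = 3.1938; c·n₁/n = 34·78/387 = 6.8527
Stratum 2 (Some college): n₁ = 95, n₀ = 343, n = 438; a·n₀/n = 29·343/438 = 22.7100; c·n₁/n = 171·95/438 = 37.0890
Stratum 3 (≥ Bachelor's): n₁ = 125, n₀ = 170, n = 295; a·n₀/n = 31·170/295 = 17.8644; c·n₁/n = 54·125/295 = 22.8814
RR_MH = (3.1938 + 22.7100 + 17.8644) / (6.8527 + 37.0890 + 22.8814) = 43.7683 / 66.8231 = 0.65499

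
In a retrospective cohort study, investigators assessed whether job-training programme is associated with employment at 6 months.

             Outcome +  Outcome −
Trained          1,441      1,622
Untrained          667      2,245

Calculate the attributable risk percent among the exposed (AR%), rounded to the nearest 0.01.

Cells: a = 1441, b = 1622, c = 667, d = 2245.
Risk in exposed = 1441/3063 = 0.47045; risk in unexposed = 667/2912 = 0.22905.
RR = 0.47045/0.22905 = 2.05392
AR% = (RR − 1)/RR × 100 = (2.05392 − 1)/2.05392 × 100 = 51.3125%

51.31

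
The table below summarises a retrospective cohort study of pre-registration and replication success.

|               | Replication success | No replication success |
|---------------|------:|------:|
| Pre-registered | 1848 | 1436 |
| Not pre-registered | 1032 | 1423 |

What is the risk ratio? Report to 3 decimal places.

1.339

Cells: a = 1848, b = 1436, c = 1032, d = 1423.
Risk in exposed = 1848/3284 = 0.56273; risk in unexposed = 1032/2455 = 0.42037.
RR = 0.56273 / 0.42037 = 1.33866
The risk among the exposed is 1.34 times that among the unexposed.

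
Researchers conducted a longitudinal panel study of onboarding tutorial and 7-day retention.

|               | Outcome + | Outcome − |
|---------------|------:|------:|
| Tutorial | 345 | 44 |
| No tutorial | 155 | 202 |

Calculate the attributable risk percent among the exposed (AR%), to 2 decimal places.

51.05

Cells: a = 345, b = 44, c = 155, d = 202.
Risk in exposed = 345/389 = 0.88689; risk in unexposed = 155/357 = 0.43417.
RR = 0.88689/0.43417 = 2.04271
AR% = (RR − 1)/RR × 100 = (2.04271 − 1)/2.04271 × 100 = 51.0453%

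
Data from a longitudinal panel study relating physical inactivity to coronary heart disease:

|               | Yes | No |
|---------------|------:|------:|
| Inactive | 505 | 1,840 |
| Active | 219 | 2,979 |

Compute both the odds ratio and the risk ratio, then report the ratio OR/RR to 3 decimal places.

Cells: a = 505, b = 1840, c = 219, d = 2979.
OR = (505·2979)/(1840·219) = 1504395/402960 = 3.73336
Risk in exposed = 505/2345 = 0.21535; risk in unexposed = 219/3198 = 0.06848; RR = 3.14473
OR/RR = 3.73336 / 3.14473 = 1.18718
The outcome is not rare, so the OR lies further from 1 than the RR.

1.187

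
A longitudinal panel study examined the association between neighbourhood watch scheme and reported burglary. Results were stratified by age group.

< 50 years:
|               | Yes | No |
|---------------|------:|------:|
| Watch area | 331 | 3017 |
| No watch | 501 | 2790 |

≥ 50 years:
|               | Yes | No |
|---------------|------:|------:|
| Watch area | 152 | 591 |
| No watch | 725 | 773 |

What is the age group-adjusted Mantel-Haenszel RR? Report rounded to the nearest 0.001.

0.539

RR_MH = Σ(aᵢ·n₀ᵢ/nᵢ) / Σ(cᵢ·n₁ᵢ/nᵢ), with n₁ᵢ = aᵢ+bᵢ (exposed), n₀ᵢ = cᵢ+dᵢ (unexposed), nᵢ = n₁ᵢ+n₀ᵢ.
Stratum 1 (< 50 years): n₁ = 3348, n₀ = 3291, n = 6639; a·n₀/n = 331·3291/6639 = 164.0791; c·n₁/n = 501·3348/6639 = 252.6507
Stratum 2 (≥ 50 years): n₁ = 743, n₀ = 1498, n = 2241; a·n₀/n = 152·1498/2241 = 101.6046; c·n₁/n = 725·743/2241 = 240.3726
RR_MH = (164.0791 + 101.6046) / (252.6507 + 240.3726) = 265.6837 / 493.0233 = 0.53889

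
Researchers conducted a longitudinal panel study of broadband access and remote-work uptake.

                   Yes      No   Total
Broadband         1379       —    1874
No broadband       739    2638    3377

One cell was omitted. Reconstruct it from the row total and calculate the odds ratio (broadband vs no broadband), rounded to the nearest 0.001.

9.945

The missing cell is in the exposed row: 1874 − 1379 = 495.
So a = 1379, b = 495, c = 739, d = 2638.
OR = (a·d)/(b·c) = (1379 × 2638) / (495 × 739) = 3637802 / 365805 = 9.94465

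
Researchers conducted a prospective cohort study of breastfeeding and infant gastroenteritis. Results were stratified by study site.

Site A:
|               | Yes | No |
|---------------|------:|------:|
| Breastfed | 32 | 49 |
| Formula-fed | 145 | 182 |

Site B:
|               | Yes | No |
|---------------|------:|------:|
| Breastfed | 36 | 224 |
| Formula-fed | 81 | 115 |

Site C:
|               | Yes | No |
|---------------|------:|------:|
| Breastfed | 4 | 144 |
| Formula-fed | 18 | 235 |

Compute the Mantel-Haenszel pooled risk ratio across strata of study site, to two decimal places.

RR_MH = Σ(aᵢ·n₀ᵢ/nᵢ) / Σ(cᵢ·n₁ᵢ/nᵢ), with n₁ᵢ = aᵢ+bᵢ (exposed), n₀ᵢ = cᵢ+dᵢ (unexposed), nᵢ = n₁ᵢ+n₀ᵢ.
Stratum 1 (Site A): n₁ = 81, n₀ = 327, n = 408; a·n₀/n = 32·327/408 = 25.6471; c·n₁/n = 145·81/408 = 28.7868
Stratum 2 (Site B): n₁ = 260, n₀ = 196, n = 456; a·n₀/n = 36·196/456 = 15.4737; c·n₁/n = 81·260/456 = 46.1842
Stratum 3 (Site C): n₁ = 148, n₀ = 253, n = 401; a·n₀/n = 4·253/401 = 2.5237; c·n₁/n = 18·148/401 = 6.6434
RR_MH = (25.6471 + 15.4737 + 2.5237) / (28.7868 + 46.1842 + 6.6434) = 43.6444 / 81.6144 = 0.53476

0.53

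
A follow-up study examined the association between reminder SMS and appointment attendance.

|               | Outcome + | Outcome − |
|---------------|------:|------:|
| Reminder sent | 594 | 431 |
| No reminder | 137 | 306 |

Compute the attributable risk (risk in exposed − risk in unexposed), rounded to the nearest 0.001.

Cells: a = 594, b = 431, c = 137, d = 306.
Risk in exposed = 594/1025 = 0.579512; risk in unexposed = 137/443 = 0.309255.
Risk difference = 0.579512 − 0.309255 = 0.270257

0.270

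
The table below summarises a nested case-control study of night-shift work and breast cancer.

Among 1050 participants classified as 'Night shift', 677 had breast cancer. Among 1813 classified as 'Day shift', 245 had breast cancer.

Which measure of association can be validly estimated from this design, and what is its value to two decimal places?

11.62

From the description: a = 677, b = 373, c = 245, d = 1568.
This is a nested case-control study: participants were sampled on outcome status, so risks in the source population cannot be estimated directly — relative risk is not valid here. The odds ratio is the appropriate measure.
OR = (a·d)/(b·c) = (677 × 1568) / (373 × 245) = 1061536 / 91385 = 11.61609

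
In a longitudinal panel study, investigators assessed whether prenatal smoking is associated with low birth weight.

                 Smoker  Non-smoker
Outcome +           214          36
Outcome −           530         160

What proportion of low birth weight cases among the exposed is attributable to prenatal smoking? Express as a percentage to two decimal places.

36.14

Reading the table with exposure as columns: a = 214 (Smoker, case), b = 530 (Smoker, non-case), c = 36 (Non-smoker, case), d = 160.
Risk in exposed = 214/744 = 0.28763; risk in unexposed = 36/196 = 0.18367.
RR = 0.28763/0.18367 = 1.56601
AR% = (RR − 1)/RR × 100 = (1.56601 − 1)/1.56601 × 100 = 36.1434%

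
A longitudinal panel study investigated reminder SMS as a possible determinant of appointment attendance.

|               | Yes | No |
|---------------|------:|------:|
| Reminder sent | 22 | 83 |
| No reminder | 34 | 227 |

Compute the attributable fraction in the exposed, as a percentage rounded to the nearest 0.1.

Cells: a = 22, b = 83, c = 34, d = 227.
Risk in exposed = 22/105 = 0.20952; risk in unexposed = 34/261 = 0.13027.
RR = 0.20952/0.13027 = 1.60840
AR% = (RR − 1)/RR × 100 = (1.60840 − 1)/1.60840 × 100 = 37.8265%

37.8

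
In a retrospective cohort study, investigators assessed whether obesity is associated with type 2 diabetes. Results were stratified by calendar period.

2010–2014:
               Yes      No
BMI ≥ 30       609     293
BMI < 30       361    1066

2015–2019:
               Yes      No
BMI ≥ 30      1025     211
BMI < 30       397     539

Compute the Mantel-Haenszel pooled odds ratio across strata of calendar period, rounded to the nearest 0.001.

6.348

OR_MH = Σ(aᵢdᵢ/nᵢ) / Σ(bᵢcᵢ/nᵢ), where nᵢ is the stratum total.
Stratum 1 (2010–2014): n = 2329; a·d/n = 609·1066/2329 = 278.7437; b·c/n = 293·361/2329 = 45.4156
Stratum 2 (2015–2019): n = 2172; a·d/n = 1025·539/2172 = 254.3623; b·c/n = 211·397/2172 = 38.5668
OR_MH = (278.7437 + 254.3623) / (45.4156 + 38.5668) = 533.1060 / 83.9824 = 6.34783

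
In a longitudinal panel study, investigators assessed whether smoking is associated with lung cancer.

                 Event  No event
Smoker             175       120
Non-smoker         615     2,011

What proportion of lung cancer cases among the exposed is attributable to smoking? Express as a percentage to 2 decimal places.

60.52

Cells: a = 175, b = 120, c = 615, d = 2011.
Risk in exposed = 175/295 = 0.59322; risk in unexposed = 615/2626 = 0.23420.
RR = 0.59322/0.23420 = 2.53300
AR% = (RR − 1)/RR × 100 = (2.53300 − 1)/2.53300 × 100 = 60.5212%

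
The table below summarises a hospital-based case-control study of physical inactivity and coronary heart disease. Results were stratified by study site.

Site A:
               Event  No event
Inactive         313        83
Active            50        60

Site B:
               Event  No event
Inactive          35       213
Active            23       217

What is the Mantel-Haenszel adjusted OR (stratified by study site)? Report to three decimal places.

OR_MH = Σ(aᵢdᵢ/nᵢ) / Σ(bᵢcᵢ/nᵢ), where nᵢ is the stratum total.
Stratum 1 (Site A): n = 506; a·d/n = 313·60/506 = 37.1146; b·c/n = 83·50/506 = 8.2016
Stratum 2 (Site B): n = 488; a·d/n = 35·217/488 = 15.5635; b·c/n = 213·23/488 = 10.0389
OR_MH = (37.1146 + 15.5635) / (8.2016 + 10.0389) = 52.6781 / 18.2405 = 2.88797

2.888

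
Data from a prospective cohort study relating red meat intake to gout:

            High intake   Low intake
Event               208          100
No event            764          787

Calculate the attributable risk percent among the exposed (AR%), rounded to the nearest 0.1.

47.3

Reading the table with exposure as columns: a = 208 (High intake, case), b = 764 (High intake, non-case), c = 100 (Low intake, case), d = 787.
Risk in exposed = 208/972 = 0.21399; risk in unexposed = 100/887 = 0.11274.
RR = 0.21399/0.11274 = 1.89811
AR% = (RR − 1)/RR × 100 = (1.89811 − 1)/1.89811 × 100 = 47.3159%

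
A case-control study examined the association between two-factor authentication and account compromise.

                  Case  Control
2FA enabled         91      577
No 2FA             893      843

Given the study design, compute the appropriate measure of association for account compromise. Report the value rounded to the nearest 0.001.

0.149

Cells: a = 91, b = 577, c = 893, d = 843.
This is a case-control study: participants were sampled on outcome status, so risks in the source population cannot be estimated directly — relative risk is not valid here. The odds ratio is the appropriate measure.
OR = (a·d)/(b·c) = (91 × 843) / (577 × 893) = 76713 / 515261 = 0.14888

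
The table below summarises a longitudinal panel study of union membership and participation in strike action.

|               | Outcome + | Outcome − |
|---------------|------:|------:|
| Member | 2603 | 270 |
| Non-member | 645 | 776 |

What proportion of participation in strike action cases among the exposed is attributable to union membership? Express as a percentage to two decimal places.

49.90

Cells: a = 2603, b = 270, c = 645, d = 776.
Risk in exposed = 2603/2873 = 0.90602; risk in unexposed = 645/1421 = 0.45391.
RR = 0.90602/0.45391 = 1.99606
AR% = (RR − 1)/RR × 100 = (1.99606 − 1)/1.99606 × 100 = 49.9012%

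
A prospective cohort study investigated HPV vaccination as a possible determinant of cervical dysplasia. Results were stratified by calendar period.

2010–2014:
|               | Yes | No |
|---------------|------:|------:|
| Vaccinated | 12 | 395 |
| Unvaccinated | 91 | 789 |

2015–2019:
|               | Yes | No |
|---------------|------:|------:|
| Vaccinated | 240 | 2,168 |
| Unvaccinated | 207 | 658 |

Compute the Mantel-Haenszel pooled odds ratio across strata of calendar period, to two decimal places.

0.34

OR_MH = Σ(aᵢdᵢ/nᵢ) / Σ(bᵢcᵢ/nᵢ), where nᵢ is the stratum total.
Stratum 1 (2010–2014): n = 1287; a·d/n = 12·789/1287 = 7.3566; b·c/n = 395·91/1287 = 27.9293
Stratum 2 (2015–2019): n = 3273; a·d/n = 240·658/3273 = 48.2493; b·c/n = 2168·207/3273 = 137.1146
OR_MH = (7.3566 + 48.2493) / (27.9293 + 137.1146) = 55.6060 / 165.0439 = 0.33692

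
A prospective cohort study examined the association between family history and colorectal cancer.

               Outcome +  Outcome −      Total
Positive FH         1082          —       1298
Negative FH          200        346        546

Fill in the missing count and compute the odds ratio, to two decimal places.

8.67

The missing cell is in the exposed row: 1298 − 1082 = 216.
So a = 1082, b = 216, c = 200, d = 346.
OR = (a·d)/(b·c) = (1082 × 346) / (216 × 200) = 374372 / 43200 = 8.66602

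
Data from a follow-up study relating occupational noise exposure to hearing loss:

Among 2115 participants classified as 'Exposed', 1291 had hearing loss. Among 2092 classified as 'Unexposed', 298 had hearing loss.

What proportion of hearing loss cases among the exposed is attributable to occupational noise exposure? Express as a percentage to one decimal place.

76.7

From the description: a = 1291, b = 824, c = 298, d = 1794.
Risk in exposed = 1291/2115 = 0.61040; risk in unexposed = 298/2092 = 0.14245.
RR = 0.61040/0.14245 = 4.28510
AR% = (RR − 1)/RR × 100 = (4.28510 − 1)/4.28510 × 100 = 76.6633%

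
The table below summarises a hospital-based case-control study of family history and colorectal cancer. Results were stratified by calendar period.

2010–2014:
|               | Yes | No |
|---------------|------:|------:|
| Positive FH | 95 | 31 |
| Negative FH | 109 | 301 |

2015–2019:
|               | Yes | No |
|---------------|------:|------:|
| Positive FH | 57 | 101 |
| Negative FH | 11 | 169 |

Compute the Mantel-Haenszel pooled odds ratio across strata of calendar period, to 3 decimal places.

8.534

OR_MH = Σ(aᵢdᵢ/nᵢ) / Σ(bᵢcᵢ/nᵢ), where nᵢ is the stratum total.
Stratum 1 (2010–2014): n = 536; a·d/n = 95·301/536 = 53.3489; b·c/n = 31·109/536 = 6.3041
Stratum 2 (2015–2019): n = 338; a·d/n = 57·169/338 = 28.5000; b·c/n = 101·11/338 = 3.2870
OR_MH = (53.3489 + 28.5000) / (6.3041 + 3.2870) = 81.8489 / 9.5911 = 8.53385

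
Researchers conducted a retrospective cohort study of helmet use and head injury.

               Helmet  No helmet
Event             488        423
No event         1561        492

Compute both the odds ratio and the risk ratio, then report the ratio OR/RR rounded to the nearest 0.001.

Reading the table with exposure as columns: a = 488 (Helmet, case), b = 1561 (Helmet, non-case), c = 423 (No helmet, case), d = 492.
OR = (488·492)/(1561·423) = 240096/660303 = 0.36361
Risk in exposed = 488/2049 = 0.23816; risk in unexposed = 423/915 = 0.46230; RR = 0.51518
OR/RR = 0.36361 / 0.51518 = 0.70580
The outcome is not rare, so the OR lies further from 1 than the RR.

0.706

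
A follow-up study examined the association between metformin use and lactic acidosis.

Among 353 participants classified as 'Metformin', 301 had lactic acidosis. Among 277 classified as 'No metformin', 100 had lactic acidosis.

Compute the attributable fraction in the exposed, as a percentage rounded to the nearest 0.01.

From the description: a = 301, b = 52, c = 100, d = 177.
Risk in exposed = 301/353 = 0.85269; risk in unexposed = 100/277 = 0.36101.
RR = 0.85269/0.36101 = 2.36195
AR% = (RR − 1)/RR × 100 = (2.36195 − 1)/2.36195 × 100 = 57.6622%

57.66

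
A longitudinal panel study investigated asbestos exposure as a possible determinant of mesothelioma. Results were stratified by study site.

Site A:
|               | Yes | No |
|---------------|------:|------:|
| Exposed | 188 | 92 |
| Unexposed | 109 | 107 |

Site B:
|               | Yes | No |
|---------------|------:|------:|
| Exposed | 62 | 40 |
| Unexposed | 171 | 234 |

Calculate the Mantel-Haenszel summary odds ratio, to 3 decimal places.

OR_MH = Σ(aᵢdᵢ/nᵢ) / Σ(bᵢcᵢ/nᵢ), where nᵢ is the stratum total.
Stratum 1 (Site A): n = 496; a·d/n = 188·107/496 = 40.5565; b·c/n = 92·109/496 = 20.2177
Stratum 2 (Site B): n = 507; a·d/n = 62·234/507 = 28.6154; b·c/n = 40·171/507 = 13.4911
OR_MH = (40.5565 + 28.6154) / (20.2177 + 13.4911) = 69.1718 / 33.7089 = 2.05204

2.052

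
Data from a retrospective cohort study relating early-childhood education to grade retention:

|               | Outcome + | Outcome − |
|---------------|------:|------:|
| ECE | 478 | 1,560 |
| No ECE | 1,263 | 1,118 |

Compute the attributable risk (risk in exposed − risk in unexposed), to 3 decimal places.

-0.296

Cells: a = 478, b = 1560, c = 1263, d = 1118.
Risk in exposed = 478/2038 = 0.234544; risk in unexposed = 1263/2381 = 0.530449.
Risk difference = 0.234544 − 0.530449 = -0.295906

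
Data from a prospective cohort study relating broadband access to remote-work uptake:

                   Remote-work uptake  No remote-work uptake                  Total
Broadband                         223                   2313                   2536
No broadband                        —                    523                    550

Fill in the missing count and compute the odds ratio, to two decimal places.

The missing cell is in the unexposed row: 550 − 523 = 27.
So a = 223, b = 2313, c = 27, d = 523.
OR = (a·d)/(b·c) = (223 × 523) / (2313 × 27) = 116629 / 62451 = 1.86753

1.87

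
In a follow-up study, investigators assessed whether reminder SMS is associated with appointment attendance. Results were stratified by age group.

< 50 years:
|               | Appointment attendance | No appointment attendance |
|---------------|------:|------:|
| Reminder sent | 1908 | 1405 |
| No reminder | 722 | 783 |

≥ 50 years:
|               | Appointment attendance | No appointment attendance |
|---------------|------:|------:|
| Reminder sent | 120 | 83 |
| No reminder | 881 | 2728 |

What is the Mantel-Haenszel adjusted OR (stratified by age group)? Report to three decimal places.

1.724

OR_MH = Σ(aᵢdᵢ/nᵢ) / Σ(bᵢcᵢ/nᵢ), where nᵢ is the stratum total.
Stratum 1 (< 50 years): n = 4818; a·d/n = 1908·783/4818 = 310.0797; b·c/n = 1405·722/4818 = 210.5459
Stratum 2 (≥ 50 years): n = 3812; a·d/n = 120·2728/3812 = 85.8762; b·c/n = 83·881/3812 = 19.1823
OR_MH = (310.0797 + 85.8762) / (210.5459 + 19.1823) = 395.9559 / 229.7282 = 1.72358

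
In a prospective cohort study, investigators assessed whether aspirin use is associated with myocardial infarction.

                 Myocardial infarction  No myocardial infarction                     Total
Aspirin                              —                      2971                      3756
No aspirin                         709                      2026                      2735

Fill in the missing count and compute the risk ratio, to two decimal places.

The missing cell is in the exposed row: 3756 − 2971 = 785.
So a = 785, b = 2971, c = 709, d = 2026.
RR = [a/(a+b)] / [c/(c+d)] = (785/3756) / (709/2735) = 0.20900/0.25923 = 0.80622

0.81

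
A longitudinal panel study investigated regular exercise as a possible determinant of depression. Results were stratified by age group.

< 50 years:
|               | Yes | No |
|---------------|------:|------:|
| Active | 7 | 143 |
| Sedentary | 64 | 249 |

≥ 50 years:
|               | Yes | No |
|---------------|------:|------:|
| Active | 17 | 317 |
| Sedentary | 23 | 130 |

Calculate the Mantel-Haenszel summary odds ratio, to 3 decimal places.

0.239

OR_MH = Σ(aᵢdᵢ/nᵢ) / Σ(bᵢcᵢ/nᵢ), where nᵢ is the stratum total.
Stratum 1 (< 50 years): n = 463; a·d/n = 7·249/463 = 3.7646; b·c/n = 143·64/463 = 19.7667
Stratum 2 (≥ 50 years): n = 487; a·d/n = 17·130/487 = 4.5380; b·c/n = 317·23/487 = 14.9713
OR_MH = (3.7646 + 4.5380) / (19.7667 + 14.9713) = 8.3026 / 34.7380 = 0.23901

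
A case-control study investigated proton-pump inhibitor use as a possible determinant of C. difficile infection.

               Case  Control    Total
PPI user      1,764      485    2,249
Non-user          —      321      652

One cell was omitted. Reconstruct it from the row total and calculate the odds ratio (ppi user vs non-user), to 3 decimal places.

The missing cell is in the unexposed row: 652 − 321 = 331.
So a = 1764, b = 485, c = 331, d = 321.
OR = (a·d)/(b·c) = (1764 × 321) / (485 × 331) = 566244 / 160535 = 3.52723

3.527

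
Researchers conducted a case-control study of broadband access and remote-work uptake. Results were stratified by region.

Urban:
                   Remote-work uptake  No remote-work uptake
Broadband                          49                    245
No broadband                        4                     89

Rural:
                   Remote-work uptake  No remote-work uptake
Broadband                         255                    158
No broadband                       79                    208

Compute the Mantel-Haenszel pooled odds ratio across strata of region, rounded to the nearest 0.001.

OR_MH = Σ(aᵢdᵢ/nᵢ) / Σ(bᵢcᵢ/nᵢ), where nᵢ is the stratum total.
Stratum 1 (Urban): n = 387; a·d/n = 49·89/387 = 11.2687; b·c/n = 245·4/387 = 2.5323
Stratum 2 (Rural): n = 700; a·d/n = 255·208/700 = 75.7714; b·c/n = 158·79/700 = 17.8314
OR_MH = (11.2687 + 75.7714) / (2.5323 + 17.8314) = 87.0402 / 20.3637 = 4.27427

4.274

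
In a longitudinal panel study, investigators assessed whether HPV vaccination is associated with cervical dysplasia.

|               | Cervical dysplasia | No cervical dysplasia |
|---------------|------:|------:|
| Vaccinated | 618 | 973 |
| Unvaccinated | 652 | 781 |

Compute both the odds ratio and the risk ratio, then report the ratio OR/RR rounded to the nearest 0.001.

0.891

Cells: a = 618, b = 973, c = 652, d = 781.
OR = (618·781)/(973·652) = 482658/634396 = 0.76082
Risk in exposed = 618/1591 = 0.38843; risk in unexposed = 652/1433 = 0.45499; RR = 0.85372
OR/RR = 0.76082 / 0.85372 = 0.89117
The outcome is not rare, so the OR lies further from 1 than the RR.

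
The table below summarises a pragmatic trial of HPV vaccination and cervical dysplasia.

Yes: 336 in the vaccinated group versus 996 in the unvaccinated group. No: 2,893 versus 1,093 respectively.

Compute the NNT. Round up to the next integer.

Risk in treated group = 336/3229 = 0.10406; risk in control = 996/2089 = 0.47678.
Absolute risk reduction = 0.47678 − 0.10406 = 0.37273
NNT = 1 / ARR = 1 / 0.37273 = 2.683 → round up → 3

3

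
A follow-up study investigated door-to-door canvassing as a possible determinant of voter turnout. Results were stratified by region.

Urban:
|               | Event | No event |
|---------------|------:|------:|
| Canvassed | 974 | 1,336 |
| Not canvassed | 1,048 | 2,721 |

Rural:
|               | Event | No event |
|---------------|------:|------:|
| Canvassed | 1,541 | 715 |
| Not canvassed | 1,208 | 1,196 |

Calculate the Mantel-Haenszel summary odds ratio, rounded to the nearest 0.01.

2.00

OR_MH = Σ(aᵢdᵢ/nᵢ) / Σ(bᵢcᵢ/nᵢ), where nᵢ is the stratum total.
Stratum 1 (Urban): n = 6079; a·d/n = 974·2721/6079 = 435.9687; b·c/n = 1336·1048/6079 = 230.3221
Stratum 2 (Rural): n = 4660; a·d/n = 1541·1196/4660 = 395.5013; b·c/n = 715·1208/4660 = 185.3476
OR_MH = (435.9687 + 395.5013) / (230.3221 + 185.3476) = 831.4700 / 415.6697 = 2.00031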